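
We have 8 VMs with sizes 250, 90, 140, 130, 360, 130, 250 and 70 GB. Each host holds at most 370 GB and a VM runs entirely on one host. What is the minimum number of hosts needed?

5

Total = 360 + 250 + 250 + 140 + 130 + 130 + 90 + 70 = 1420 GB.
Lower bound: ⌈1420/370⌉ = 4 hosts.
A packing using 5 hosts:
  host 1: 360 = 360
  host 2: 250 + 90 = 340
  host 3: 250 + 70 = 320
  host 4: 140 + 130 = 270
  host 5: 130 = 130
No arrangement into 4 hosts stays within capacity, so 5 is optimal.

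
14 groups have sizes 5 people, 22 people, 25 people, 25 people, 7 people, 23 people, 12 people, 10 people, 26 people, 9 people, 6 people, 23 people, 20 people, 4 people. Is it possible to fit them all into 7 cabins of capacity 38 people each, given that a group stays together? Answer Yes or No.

Yes

A valid assignment using 7 cabins:
  cabin 1: 26 + 12 = 38
  cabin 2: 25 + 10 = 35
  cabin 3: 25 + 9 + 4 = 38
  cabin 4: 23 + 7 + 6 = 36
  cabin 5: 23 + 5 = 28
  cabin 6: 22 = 22
  cabin 7: 20 = 20
Every load is within 38 people, so 7 cabins suffice.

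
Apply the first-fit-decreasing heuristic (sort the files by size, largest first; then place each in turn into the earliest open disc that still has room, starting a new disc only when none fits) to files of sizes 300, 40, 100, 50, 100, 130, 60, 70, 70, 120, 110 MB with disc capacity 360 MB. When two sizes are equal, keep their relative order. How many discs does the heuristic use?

4

Sorted descending: 300, 130, 120, 110, 100, 100, 70, 70, 60, 50, 40.
  300 → disc 1 (new)  [load 300/360]
  130 → disc 2 (new)  [load 130/360]
  120 → disc 2  [load 250/360]
  110 → disc 2  [load 360/360]
  100 → disc 3 (new)  [load 100/360]
  100 → disc 3  [load 200/360]
  70 → disc 3  [load 270/360]
  70 → disc 3  [load 340/360]
  60 → disc 1  [load 360/360]
  50 → disc 4 (new)  [load 50/360]
  40 → disc 4  [load 90/360]
4 discs opened.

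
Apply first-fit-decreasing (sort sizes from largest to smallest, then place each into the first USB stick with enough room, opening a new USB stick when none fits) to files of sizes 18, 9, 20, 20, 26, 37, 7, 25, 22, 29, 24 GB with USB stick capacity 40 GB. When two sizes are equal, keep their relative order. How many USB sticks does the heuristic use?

7

Sorted descending: 37, 29, 26, 25, 24, 22, 20, 20, 18, 9, 7.
  37 → USB stick 1 (new)  [load 37/40]
  29 → USB stick 2 (new)  [load 29/40]
  26 → USB stick 3 (new)  [load 26/40]
  25 → USB stick 4 (new)  [load 25/40]
  24 → USB stick 5 (new)  [load 24/40]
  22 → USB stick 6 (new)  [load 22/40]
  20 → USB stick 7 (new)  [load 20/40]
  20 → USB stick 7  [load 40/40]
  18 → USB stick 6  [load 40/40]
  9 → USB stick 2  [load 38/40]
  7 → USB stick 3  [load 33/40]
7 USB sticks opened.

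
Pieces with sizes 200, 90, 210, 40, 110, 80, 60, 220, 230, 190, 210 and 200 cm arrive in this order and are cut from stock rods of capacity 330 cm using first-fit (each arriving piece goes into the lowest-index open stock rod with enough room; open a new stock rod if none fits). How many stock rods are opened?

7

  200 → stock rod 1 (new)  [load 200/330]
  90 → stock rod 1  [load 290/330]
  210 → stock rod 2 (new)  [load 210/330]
  40 → stock rod 1  [load 330/330]
  110 → stock rod 2  [load 320/330]
  80 → stock rod 3 (new)  [load 80/330]
  60 → stock rod 3  [load 140/330]
  220 → stock rod 4 (new)  [load 220/330]
  230 → stock rod 5 (new)  [load 230/330]
  190 → stock rod 3  [load 330/330]
  210 → stock rod 6 (new)  [load 210/330]
  200 → stock rod 7 (new)  [load 200/330]
7 stock rods opened.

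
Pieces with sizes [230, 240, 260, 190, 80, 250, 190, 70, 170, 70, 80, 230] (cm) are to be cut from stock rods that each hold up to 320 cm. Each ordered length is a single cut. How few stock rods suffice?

Total = 260 + 250 + 240 + 230 + 230 + 190 + 190 + 170 + 80 + 80 + 70 + 70 = 2060 cm.
Lower bound: ⌈2060/320⌉ = 7 stock rods.
Also, 8 pieces each exceed 160 cm, and no two of those can share a stock rod, so at least 8 stock rods are needed.
A packing using 8 stock rods:
  stock rod 1: 260 = 260
  stock rod 2: 250 + 70 = 320
  stock rod 3: 240 + 80 = 320
  stock rod 4: 230 + 80 = 310
  stock rod 5: 230 + 70 = 300
  stock rod 6: 190 = 190
  stock rod 7: 190 = 190
  stock rod 8: 170 = 170
This matches the lower bound, so 8 is optimal.

8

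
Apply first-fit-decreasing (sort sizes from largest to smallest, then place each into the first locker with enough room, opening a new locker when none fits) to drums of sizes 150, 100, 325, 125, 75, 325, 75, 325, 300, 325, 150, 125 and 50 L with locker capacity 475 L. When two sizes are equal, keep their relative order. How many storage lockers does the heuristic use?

Sorted descending: 325, 325, 325, 325, 300, 150, 150, 125, 125, 100, 75, 75, 50.
  325 → locker 1 (new)  [load 325/475]
  325 → locker 2 (new)  [load 325/475]
  325 → locker 3 (new)  [load 325/475]
  325 → locker 4 (new)  [load 325/475]
  300 → locker 5 (new)  [load 300/475]
  150 → locker 1  [load 475/475]
  150 → locker 2  [load 475/475]
  125 → locker 3  [load 450/475]
  125 → locker 4  [load 450/475]
  100 → locker 5  [load 400/475]
  75 → locker 5  [load 475/475]
  75 → locker 6 (new)  [load 75/475]
  50 → locker 6  [load 125/475]
6 storage lockers opened.

6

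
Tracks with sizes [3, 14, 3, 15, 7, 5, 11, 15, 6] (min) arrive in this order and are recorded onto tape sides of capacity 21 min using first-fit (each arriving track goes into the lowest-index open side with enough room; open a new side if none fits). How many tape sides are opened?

  3 → side 1 (new)  [load 3/21]
  14 → side 1  [load 17/21]
  3 → side 1  [load 20/21]
  15 → side 2 (new)  [load 15/21]
  7 → side 3 (new)  [load 7/21]
  5 → side 2  [load 20/21]
  11 → side 3  [load 18/21]
  15 → side 4 (new)  [load 15/21]
  6 → side 4  [load 21/21]
4 tape sides opened.

4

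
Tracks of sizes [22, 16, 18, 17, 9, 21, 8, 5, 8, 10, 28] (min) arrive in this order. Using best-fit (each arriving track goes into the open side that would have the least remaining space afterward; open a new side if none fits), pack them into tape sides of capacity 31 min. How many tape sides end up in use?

  22 → side 1 (new)  [load 22/31]
  16 → side 2 (new)  [load 16/31]
  18 → side 3 (new)  [load 18/31]
  17 → side 4 (new)  [load 17/31]
  9 → side 1  [load 31/31]
  21 → side 5 (new)  [load 21/31]
  8 → side 5  [load 29/31]
  5 → side 3  [load 23/31]
  8 → side 3  [load 31/31]
  10 → side 4  [load 27/31]
  28 → side 6 (new)  [load 28/31]
6 tape sides opened.

6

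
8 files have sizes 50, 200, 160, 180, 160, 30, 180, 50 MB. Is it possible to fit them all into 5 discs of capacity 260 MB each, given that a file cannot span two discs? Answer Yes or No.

Yes

A valid assignment using 5 discs:
  disc 1: 200 + 50 = 250
  disc 2: 180 + 50 + 30 = 260
  disc 3: 180 = 180
  disc 4: 160 = 160
  disc 5: 160 = 160
Every load is within 260 MB, so 5 discs suffice.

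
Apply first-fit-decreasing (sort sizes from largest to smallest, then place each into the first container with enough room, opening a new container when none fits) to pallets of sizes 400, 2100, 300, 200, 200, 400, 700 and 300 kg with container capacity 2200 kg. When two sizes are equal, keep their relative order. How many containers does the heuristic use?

Sorted descending: 2100, 700, 400, 400, 300, 300, 200, 200.
  2100 → container 1 (new)  [load 2100/2200]
  700 → container 2 (new)  [load 700/2200]
  400 → container 2  [load 1100/2200]
  400 → container 2  [load 1500/2200]
  300 → container 2  [load 1800/2200]
  300 → container 2  [load 2100/2200]
  200 → container 3 (new)  [load 200/2200]
  200 → container 3  [load 400/2200]
3 containers opened.

3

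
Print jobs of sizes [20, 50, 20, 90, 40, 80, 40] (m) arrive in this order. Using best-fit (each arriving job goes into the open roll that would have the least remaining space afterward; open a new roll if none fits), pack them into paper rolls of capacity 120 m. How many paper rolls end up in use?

  20 → roll 1 (new)  [load 20/120]
  50 → roll 1  [load 70/120]
  20 → roll 1  [load 90/120]
  90 → roll 2 (new)  [load 90/120]
  40 → roll 3 (new)  [load 40/120]
  80 → roll 3  [load 120/120]
  40 → roll 4 (new)  [load 40/120]
4 paper rolls opened.

4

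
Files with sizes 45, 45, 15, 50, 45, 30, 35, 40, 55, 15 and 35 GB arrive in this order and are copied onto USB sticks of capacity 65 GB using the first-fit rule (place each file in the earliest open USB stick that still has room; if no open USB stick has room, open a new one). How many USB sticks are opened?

  45 → USB stick 1 (new)  [load 45/65]
  45 → USB stick 2 (new)  [load 45/65]
  15 → USB stick 1  [load 60/65]
  50 → USB stick 3 (new)  [load 50/65]
  45 → USB stick 4 (new)  [load 45/65]
  30 → USB stick 5 (new)  [load 30/65]
  35 → USB stick 5  [load 65/65]
  40 → USB stick 6 (new)  [load 40/65]
  55 → USB stick 7 (new)  [load 55/65]
  15 → USB stick 2  [load 60/65]
  35 → USB stick 8 (new)  [load 35/65]
8 USB sticks opened.

8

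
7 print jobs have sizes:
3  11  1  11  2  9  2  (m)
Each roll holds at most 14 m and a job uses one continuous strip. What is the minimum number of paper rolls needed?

3

Total = 11 + 11 + 9 + 3 + 2 + 2 + 1 = 39 m.
Lower bound: ⌈39/14⌉ = 3 paper rolls.
A packing using 3 paper rolls:
  roll 1: 11 + 3 = 14
  roll 2: 11 + 2 + 1 = 14
  roll 3: 9 + 2 = 11
This matches the lower bound, so 3 is optimal.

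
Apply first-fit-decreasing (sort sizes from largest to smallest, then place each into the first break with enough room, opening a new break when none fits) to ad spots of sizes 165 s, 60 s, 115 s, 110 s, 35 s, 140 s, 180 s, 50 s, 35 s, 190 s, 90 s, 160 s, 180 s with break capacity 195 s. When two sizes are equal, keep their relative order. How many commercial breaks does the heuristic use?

9

Sorted descending: 190, 180, 180, 165, 160, 140, 115, 110, 90, 60, 50, 35, 35.
  190 → break 1 (new)  [load 190/195]
  180 → break 2 (new)  [load 180/195]
  180 → break 3 (new)  [load 180/195]
  165 → break 4 (new)  [load 165/195]
  160 → break 5 (new)  [load 160/195]
  140 → break 6 (new)  [load 140/195]
  115 → break 7 (new)  [load 115/195]
  110 → break 8 (new)  [load 110/195]
  90 → break 9 (new)  [load 90/195]
  60 → break 7  [load 175/195]
  50 → break 6  [load 190/195]
  35 → break 5  [load 195/195]
  35 → break 8  [load 145/195]
9 commercial breaks opened.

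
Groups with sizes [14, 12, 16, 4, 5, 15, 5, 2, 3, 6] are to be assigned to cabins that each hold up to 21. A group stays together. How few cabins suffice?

4

Total = 16 + 15 + 14 + 12 + 6 + 5 + 5 + 4 + 3 + 2 = 82.
Lower bound: ⌈82/21⌉ = 4 cabins.
A packing using 4 cabins:
  cabin 1: 16 + 5 = 21
  cabin 2: 15 + 6 = 21
  cabin 3: 14 + 5 + 2 = 21
  cabin 4: 12 + 4 + 3 = 19
This matches the lower bound, so 4 is optimal.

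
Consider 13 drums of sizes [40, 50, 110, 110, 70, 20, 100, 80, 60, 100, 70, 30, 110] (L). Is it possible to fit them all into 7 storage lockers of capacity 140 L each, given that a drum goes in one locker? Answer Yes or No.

Total = 950 L; ⌈950/140⌉ = 7.
The bound of 7 does not rule out 7, but exhaustive search shows no assignment into 7 storage lockers of capacity 140 L exists — the minimum is 8.

No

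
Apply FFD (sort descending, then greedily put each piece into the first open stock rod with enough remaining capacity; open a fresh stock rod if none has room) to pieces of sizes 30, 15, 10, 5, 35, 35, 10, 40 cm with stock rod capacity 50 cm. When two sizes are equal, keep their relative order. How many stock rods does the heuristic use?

4

Sorted descending: 40, 35, 35, 30, 15, 10, 10, 5.
  40 → stock rod 1 (new)  [load 40/50]
  35 → stock rod 2 (new)  [load 35/50]
  35 → stock rod 3 (new)  [load 35/50]
  30 → stock rod 4 (new)  [load 30/50]
  15 → stock rod 2  [load 50/50]
  10 → stock rod 1  [load 50/50]
  10 → stock rod 3  [load 45/50]
  5 → stock rod 3  [load 50/50]
4 stock rods opened.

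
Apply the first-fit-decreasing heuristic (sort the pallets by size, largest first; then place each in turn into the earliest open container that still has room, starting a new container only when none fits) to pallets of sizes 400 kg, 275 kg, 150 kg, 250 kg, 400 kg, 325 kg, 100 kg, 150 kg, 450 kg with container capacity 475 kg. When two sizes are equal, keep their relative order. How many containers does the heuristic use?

Sorted descending: 450, 400, 400, 325, 275, 250, 150, 150, 100.
  450 → container 1 (new)  [load 450/475]
  400 → container 2 (new)  [load 400/475]
  400 → container 3 (new)  [load 400/475]
  325 → container 4 (new)  [load 325/475]
  275 → container 5 (new)  [load 275/475]
  250 → container 6 (new)  [load 250/475]
  150 → container 4  [load 475/475]
  150 → container 5  [load 425/475]
  100 → container 6  [load 350/475]
6 containers opened.

6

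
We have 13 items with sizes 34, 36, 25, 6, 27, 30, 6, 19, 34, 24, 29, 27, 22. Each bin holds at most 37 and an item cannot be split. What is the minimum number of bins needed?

Total = 36 + 34 + 34 + 30 + 29 + 27 + 27 + 25 + 24 + 22 + 19 + 6 + 6 = 319.
Lower bound: ⌈319/37⌉ = 9 bins.
Also, 11 items each exceed 37/2, and no two of those can share a bin, so at least 11 bins are needed.
A packing using 11 bins:
  bin 1: 36 = 36
  bin 2: 34 = 34
  bin 3: 34 = 34
  bin 4: 30 + 6 = 36
  bin 5: 29 + 6 = 35
  bin 6: 27 = 27
  bin 7: 27 = 27
  bin 8: 25 = 25
  bin 9: 24 = 24
  bin 10: 22 = 22
  bin 11: 19 = 19
This matches the lower bound, so 11 is optimal.

11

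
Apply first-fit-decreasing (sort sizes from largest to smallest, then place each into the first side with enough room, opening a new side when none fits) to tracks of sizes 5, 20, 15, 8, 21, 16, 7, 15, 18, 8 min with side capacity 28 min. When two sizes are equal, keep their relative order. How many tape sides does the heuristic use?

Sorted descending: 21, 20, 18, 16, 15, 15, 8, 8, 7, 5.
  21 → side 1 (new)  [load 21/28]
  20 → side 2 (new)  [load 20/28]
  18 → side 3 (new)  [load 18/28]
  16 → side 4 (new)  [load 16/28]
  15 → side 5 (new)  [load 15/28]
  15 → side 6 (new)  [load 15/28]
  8 → side 2  [load 28/28]
  8 → side 3  [load 26/28]
  7 → side 1  [load 28/28]
  5 → side 4  [load 21/28]
6 tape sides opened.

6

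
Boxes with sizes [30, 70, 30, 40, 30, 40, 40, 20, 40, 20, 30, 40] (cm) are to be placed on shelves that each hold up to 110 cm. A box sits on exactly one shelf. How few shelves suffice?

Total = 70 + 40 + 40 + 40 + 40 + 40 + 30 + 30 + 30 + 30 + 20 + 20 = 430 cm.
Lower bound: ⌈430/110⌉ = 4 shelves.
A packing using 4 shelves:
  shelf 1: 70 + 40 = 110
  shelf 2: 40 + 40 + 30 = 110
  shelf 3: 40 + 40 + 30 = 110
  shelf 4: 30 + 30 + 20 + 20 = 100
This matches the lower bound, so 4 is optimal.

4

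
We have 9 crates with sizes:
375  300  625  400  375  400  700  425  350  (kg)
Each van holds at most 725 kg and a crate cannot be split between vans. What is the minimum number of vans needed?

7

Total = 700 + 625 + 425 + 400 + 400 + 375 + 375 + 350 + 300 = 3950 kg.
Lower bound: ⌈3950/725⌉ = 6 vans.
Also, 7 crates each exceed 725/2 kg, and no two of those can share a van, so at least 7 vans are needed.
A packing using 7 vans:
  van 1: 700 = 700
  van 2: 625 = 625
  van 3: 425 + 300 = 725
  van 4: 400 = 400
  van 5: 400 = 400
  van 6: 375 + 350 = 725
  van 7: 375 = 375
This matches the lower bound, so 7 is optimal.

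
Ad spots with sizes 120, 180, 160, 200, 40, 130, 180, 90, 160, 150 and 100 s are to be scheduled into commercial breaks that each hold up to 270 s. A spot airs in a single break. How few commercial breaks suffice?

7

Total = 200 + 180 + 180 + 160 + 160 + 150 + 130 + 120 + 100 + 90 + 40 = 1510 s.
Lower bound: ⌈1510/270⌉ = 6 commercial breaks.
A packing using 7 commercial breaks:
  break 1: 200 + 40 = 240
  break 2: 180 + 90 = 270
  break 3: 180 = 180
  break 4: 160 + 100 = 260
  break 5: 160 = 160
  break 6: 150 + 120 = 270
  break 7: 130 = 130
No arrangement into 6 commercial breaks stays within capacity, so 7 is optimal.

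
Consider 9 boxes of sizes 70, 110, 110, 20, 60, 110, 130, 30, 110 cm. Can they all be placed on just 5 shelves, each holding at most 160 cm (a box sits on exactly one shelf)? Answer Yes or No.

No

Total = 750 cm; ⌈750/160⌉ = 5.
The bound of 5 does not rule out 5, but exhaustive search shows no assignment into 5 shelves of capacity 160 cm exists — the minimum is 6.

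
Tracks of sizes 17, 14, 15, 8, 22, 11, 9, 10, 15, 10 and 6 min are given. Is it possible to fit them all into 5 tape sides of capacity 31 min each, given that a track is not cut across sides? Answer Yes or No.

A valid assignment using 5 tape sides:
  side 1: 22 + 9 = 31
  side 2: 17 + 14 = 31
  side 3: 15 + 15 = 30
  side 4: 11 + 10 + 10 = 31
  side 5: 8 + 6 = 14
Every load is within 31 min, so 5 tape sides suffice.

Yes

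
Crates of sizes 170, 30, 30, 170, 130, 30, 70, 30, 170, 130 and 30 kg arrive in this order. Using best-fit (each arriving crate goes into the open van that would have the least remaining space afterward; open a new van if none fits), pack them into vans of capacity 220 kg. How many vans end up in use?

  170 → van 1 (new)  [load 170/220]
  30 → van 1  [load 200/220]
  30 → van 2 (new)  [load 30/220]
  170 → van 2  [load 200/220]
  130 → van 3 (new)  [load 130/220]
  30 → van 3  [load 160/220]
  70 → van 4 (new)  [load 70/220]
  30 → van 3  [load 190/220]
  170 → van 5 (new)  [load 170/220]
  130 → van 4  [load 200/220]
  30 → van 3  [load 220/220]
5 vans opened.

5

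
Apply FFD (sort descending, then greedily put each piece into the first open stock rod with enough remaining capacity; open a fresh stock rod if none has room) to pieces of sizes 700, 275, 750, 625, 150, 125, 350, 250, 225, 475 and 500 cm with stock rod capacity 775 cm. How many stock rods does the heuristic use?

Sorted descending: 750, 700, 625, 500, 475, 350, 275, 250, 225, 150, 125.
  750 → stock rod 1 (new)  [load 750/775]
  700 → stock rod 2 (new)  [load 700/775]
  625 → stock rod 3 (new)  [load 625/775]
  500 → stock rod 4 (new)  [load 500/775]
  475 → stock rod 5 (new)  [load 475/775]
  350 → stock rod 6 (new)  [load 350/775]
  275 → stock rod 4  [load 775/775]
  250 → stock rod 5  [load 725/775]
  225 → stock rod 6  [load 575/775]
  150 → stock rod 3  [load 775/775]
  125 → stock rod 6  [load 700/775]
6 stock rods opened.

6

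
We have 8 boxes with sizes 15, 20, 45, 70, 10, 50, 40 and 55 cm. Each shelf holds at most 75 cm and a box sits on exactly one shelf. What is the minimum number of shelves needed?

Total = 70 + 55 + 50 + 45 + 40 + 20 + 15 + 10 = 305 cm.
Lower bound: ⌈305/75⌉ = 5 shelves.
A packing using 5 shelves:
  shelf 1: 70 = 70
  shelf 2: 55 + 20 = 75
  shelf 3: 50 + 15 + 10 = 75
  shelf 4: 45 = 45
  shelf 5: 40 = 40
This matches the lower bound, so 5 is optimal.

5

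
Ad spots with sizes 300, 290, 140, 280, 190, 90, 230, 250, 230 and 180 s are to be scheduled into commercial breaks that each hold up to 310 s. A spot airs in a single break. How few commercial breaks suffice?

9

Total = 300 + 290 + 280 + 250 + 230 + 230 + 190 + 180 + 140 + 90 = 2180 s.
Lower bound: ⌈2180/310⌉ = 8 commercial breaks.
A packing using 9 commercial breaks:
  break 1: 300 = 300
  break 2: 290 = 290
  break 3: 280 = 280
  break 4: 250 = 250
  break 5: 230 = 230
  break 6: 230 = 230
  break 7: 190 + 90 = 280
  break 8: 180 = 180
  break 9: 140 = 140
No arrangement into 8 commercial breaks stays within capacity, so 9 is optimal.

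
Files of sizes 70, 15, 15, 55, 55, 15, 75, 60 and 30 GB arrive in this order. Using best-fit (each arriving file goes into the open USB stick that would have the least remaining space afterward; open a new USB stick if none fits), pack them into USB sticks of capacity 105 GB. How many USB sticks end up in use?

5

  70 → USB stick 1 (new)  [load 70/105]
  15 → USB stick 1  [load 85/105]
  15 → USB stick 1  [load 100/105]
  55 → USB stick 2 (new)  [load 55/105]
  55 → USB stick 3 (new)  [load 55/105]
  15 → USB stick 2  [load 70/105]
  75 → USB stick 4 (new)  [load 75/105]
  60 → USB stick 5 (new)  [load 60/105]
  30 → USB stick 4  [load 105/105]
5 USB sticks opened.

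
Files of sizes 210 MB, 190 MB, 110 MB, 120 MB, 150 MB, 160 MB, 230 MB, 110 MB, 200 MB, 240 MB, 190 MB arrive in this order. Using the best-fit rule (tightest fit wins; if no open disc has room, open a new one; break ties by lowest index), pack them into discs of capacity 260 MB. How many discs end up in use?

9

  210 → disc 1 (new)  [load 210/260]
  190 → disc 2 (new)  [load 190/260]
  110 → disc 3 (new)  [load 110/260]
  120 → disc 3  [load 230/260]
  150 → disc 4 (new)  [load 150/260]
  160 → disc 5 (new)  [load 160/260]
  230 → disc 6 (new)  [load 230/260]
  110 → disc 4  [load 260/260]
  200 → disc 7 (new)  [load 200/260]
  240 → disc 8 (new)  [load 240/260]
  190 → disc 9 (new)  [load 190/260]
9 discs opened.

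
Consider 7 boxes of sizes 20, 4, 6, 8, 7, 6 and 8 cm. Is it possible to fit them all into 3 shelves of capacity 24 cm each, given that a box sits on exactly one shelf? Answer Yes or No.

A valid assignment using 3 shelves:
  shelf 1: 20 + 4 = 24
  shelf 2: 8 + 8 + 7 = 23
  shelf 3: 6 + 6 = 12
Every load is within 24 cm, so 3 shelves suffice.

Yes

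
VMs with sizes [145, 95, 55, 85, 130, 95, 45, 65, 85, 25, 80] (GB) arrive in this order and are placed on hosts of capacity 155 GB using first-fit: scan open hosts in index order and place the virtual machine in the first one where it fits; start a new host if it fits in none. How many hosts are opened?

  145 → host 1 (new)  [load 145/155]
  95 → host 2 (new)  [load 95/155]
  55 → host 2  [load 150/155]
  85 → host 3 (new)  [load 85/155]
  130 → host 4 (new)  [load 130/155]
  95 → host 5 (new)  [load 95/155]
  45 → host 3  [load 130/155]
  65 → host 6 (new)  [load 65/155]
  85 → host 6  [load 150/155]
  25 → host 3  [load 155/155]
  80 → host 7 (new)  [load 80/155]
7 hosts opened.

7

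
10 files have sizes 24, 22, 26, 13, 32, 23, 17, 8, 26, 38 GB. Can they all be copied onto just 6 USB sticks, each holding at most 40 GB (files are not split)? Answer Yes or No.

Total = 229 GB; ⌈229/40⌉ = 6.
7 files each exceed half the capacity and cannot share a USB stick, forcing at least 7 USB sticks.
At least 7 USB sticks are required, but only 6 are allowed.

No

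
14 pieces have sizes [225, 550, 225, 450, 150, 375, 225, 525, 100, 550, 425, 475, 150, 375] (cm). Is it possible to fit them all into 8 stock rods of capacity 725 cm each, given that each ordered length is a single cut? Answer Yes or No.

Yes

A valid assignment using 8 stock rods:
  stock rod 1: 550 + 150 = 700
  stock rod 2: 550 + 150 = 700
  stock rod 3: 525 + 100 = 625
  stock rod 4: 475 + 225 = 700
  stock rod 5: 450 + 225 = 675
  stock rod 6: 425 + 225 = 650
  stock rod 7: 375 = 375
  stock rod 8: 375 = 375
Every load is within 725 cm, so 8 stock rods suffice.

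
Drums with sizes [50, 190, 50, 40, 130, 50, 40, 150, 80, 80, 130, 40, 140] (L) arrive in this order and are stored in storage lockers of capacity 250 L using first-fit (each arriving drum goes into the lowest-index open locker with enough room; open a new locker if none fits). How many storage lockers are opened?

  50 → locker 1 (new)  [load 50/250]
  190 → locker 1  [load 240/250]
  50 → locker 2 (new)  [load 50/250]
  40 → locker 2  [load 90/250]
  130 → locker 2  [load 220/250]
  50 → locker 3 (new)  [load 50/250]
  40 → locker 3  [load 90/250]
  150 → locker 3  [load 240/250]
  80 → locker 4 (new)  [load 80/250]
  80 → locker 4  [load 160/250]
  130 → locker 5 (new)  [load 130/250]
  40 → locker 4  [load 200/250]
  140 → locker 6 (new)  [load 140/250]
6 storage lockers opened.

6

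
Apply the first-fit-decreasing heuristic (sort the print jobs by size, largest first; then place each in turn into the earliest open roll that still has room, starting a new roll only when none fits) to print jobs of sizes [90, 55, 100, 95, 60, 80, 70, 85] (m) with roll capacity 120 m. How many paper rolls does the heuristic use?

7

Sorted descending: 100, 95, 90, 85, 80, 70, 60, 55.
  100 → roll 1 (new)  [load 100/120]
  95 → roll 2 (new)  [load 95/120]
  90 → roll 3 (new)  [load 90/120]
  85 → roll 4 (new)  [load 85/120]
  80 → roll 5 (new)  [load 80/120]
  70 → roll 6 (new)  [load 70/120]
  60 → roll 7 (new)  [load 60/120]
  55 → roll 7  [load 115/120]
7 paper rolls opened.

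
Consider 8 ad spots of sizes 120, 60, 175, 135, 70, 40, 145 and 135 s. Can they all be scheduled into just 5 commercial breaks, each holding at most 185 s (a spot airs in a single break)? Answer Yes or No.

Total = 880 s; ⌈880/185⌉ = 5.
The bound of 5 does not rule out 5, but exhaustive search shows no assignment into 5 commercial breaks of capacity 185 s exists — the minimum is 6.

No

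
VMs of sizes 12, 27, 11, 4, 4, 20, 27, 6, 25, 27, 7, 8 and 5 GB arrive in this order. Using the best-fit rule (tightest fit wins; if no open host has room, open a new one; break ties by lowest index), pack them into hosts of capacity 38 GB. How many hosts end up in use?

  12 → host 1 (new)  [load 12/38]
  27 → host 2 (new)  [load 27/38]
  11 → host 2  [load 38/38]
  4 → host 1  [load 16/38]
  4 → host 1  [load 20/38]
  20 → host 3 (new)  [load 20/38]
  27 → host 4 (new)  [load 27/38]
  6 → host 4  [load 33/38]
  25 → host 5 (new)  [load 25/38]
  27 → host 6 (new)  [load 27/38]
  7 → host 6  [load 34/38]
  8 → host 5  [load 33/38]
  5 → host 4  [load 38/38]
6 hosts opened.

6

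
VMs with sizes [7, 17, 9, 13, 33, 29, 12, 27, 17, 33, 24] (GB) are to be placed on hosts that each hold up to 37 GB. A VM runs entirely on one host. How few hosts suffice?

Total = 33 + 33 + 29 + 27 + 24 + 17 + 17 + 13 + 12 + 9 + 7 = 221 GB.
Lower bound: ⌈221/37⌉ = 6 hosts.
A packing using 7 hosts:
  host 1: 33 = 33
  host 2: 33 = 33
  host 3: 29 + 7 = 36
  host 4: 27 + 9 = 36
  host 5: 24 + 13 = 37
  host 6: 17 + 17 = 34
  host 7: 12 = 12
No arrangement into 6 hosts stays within capacity, so 7 is optimal.

7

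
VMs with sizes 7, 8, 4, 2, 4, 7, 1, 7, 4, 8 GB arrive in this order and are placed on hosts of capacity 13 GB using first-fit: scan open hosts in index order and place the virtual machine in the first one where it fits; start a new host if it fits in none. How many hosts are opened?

5

  7 → host 1 (new)  [load 7/13]
  8 → host 2 (new)  [load 8/13]
  4 → host 1  [load 11/13]
  2 → host 1  [load 13/13]
  4 → host 2  [load 12/13]
  7 → host 3 (new)  [load 7/13]
  1 → host 2  [load 13/13]
  7 → host 4 (new)  [load 7/13]
  4 → host 3  [load 11/13]
  8 → host 5 (new)  [load 8/13]
5 hosts opened.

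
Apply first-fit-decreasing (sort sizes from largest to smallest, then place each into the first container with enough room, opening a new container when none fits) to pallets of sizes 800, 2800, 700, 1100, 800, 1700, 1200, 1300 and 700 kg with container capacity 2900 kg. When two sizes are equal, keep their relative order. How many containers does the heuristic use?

5

Sorted descending: 2800, 1700, 1300, 1200, 1100, 800, 800, 700, 700.
  2800 → container 1 (new)  [load 2800/2900]
  1700 → container 2 (new)  [load 1700/2900]
  1300 → container 3 (new)  [load 1300/2900]
  1200 → container 2  [load 2900/2900]
  1100 → container 3  [load 2400/2900]
  800 → container 4 (new)  [load 800/2900]
  800 → container 4  [load 1600/2900]
  700 → container 4  [load 2300/2900]
  700 → container 5 (new)  [load 700/2900]
5 containers opened.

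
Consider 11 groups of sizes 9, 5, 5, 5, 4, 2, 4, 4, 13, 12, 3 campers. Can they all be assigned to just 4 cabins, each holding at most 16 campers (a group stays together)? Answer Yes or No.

No

Total = 66 campers; ⌈66/16⌉ = 5.
At least 5 cabins are required, but only 4 are allowed.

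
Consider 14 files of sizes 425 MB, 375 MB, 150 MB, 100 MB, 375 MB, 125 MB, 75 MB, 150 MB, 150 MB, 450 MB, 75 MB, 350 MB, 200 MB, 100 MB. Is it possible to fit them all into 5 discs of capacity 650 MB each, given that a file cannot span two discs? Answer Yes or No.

Yes

A valid assignment using 5 discs:
  disc 1: 450 + 200 = 650
  disc 2: 425 + 150 + 75 = 650
  disc 3: 375 + 150 + 125 = 650
  disc 4: 375 + 150 + 100 = 625
  disc 5: 350 + 100 + 75 = 525
Every load is within 650 MB, so 5 discs suffice.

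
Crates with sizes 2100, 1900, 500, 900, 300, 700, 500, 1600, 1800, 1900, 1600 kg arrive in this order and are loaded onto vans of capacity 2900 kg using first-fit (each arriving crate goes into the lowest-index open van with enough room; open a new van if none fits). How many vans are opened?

  2100 → van 1 (new)  [load 2100/2900]
  1900 → van 2 (new)  [load 1900/2900]
  500 → van 1  [load 2600/2900]
  900 → van 2  [load 2800/2900]
  300 → van 1  [load 2900/2900]
  700 → van 3 (new)  [load 700/2900]
  500 → van 3  [load 1200/2900]
  1600 → van 3  [load 2800/2900]
  1800 → van 4 (new)  [load 1800/2900]
  1900 → van 5 (new)  [load 1900/2900]
  1600 → van 6 (new)  [load 1600/2900]
6 vans opened.

6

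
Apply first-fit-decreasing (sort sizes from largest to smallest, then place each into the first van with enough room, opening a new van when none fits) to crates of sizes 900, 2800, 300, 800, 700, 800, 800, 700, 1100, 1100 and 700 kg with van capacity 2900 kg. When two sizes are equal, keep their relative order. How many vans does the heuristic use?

Sorted descending: 2800, 1100, 1100, 900, 800, 800, 800, 700, 700, 700, 300.
  2800 → van 1 (new)  [load 2800/2900]
  1100 → van 2 (new)  [load 1100/2900]
  1100 → van 2  [load 2200/2900]
  900 → van 3 (new)  [load 900/2900]
  800 → van 3  [load 1700/2900]
  800 → van 3  [load 2500/2900]
  800 → van 4 (new)  [load 800/2900]
  700 → van 2  [load 2900/2900]
  700 → van 4  [load 1500/2900]
  700 → van 4  [load 2200/2900]
  300 → van 3  [load 2800/2900]
4 vans opened.

4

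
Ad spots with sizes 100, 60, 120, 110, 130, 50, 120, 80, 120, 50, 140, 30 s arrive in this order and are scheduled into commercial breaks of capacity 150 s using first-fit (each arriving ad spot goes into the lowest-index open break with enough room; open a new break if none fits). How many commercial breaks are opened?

  100 → break 1 (new)  [load 100/150]
  60 → break 2 (new)  [load 60/150]
  120 → break 3 (new)  [load 120/150]
  110 → break 4 (new)  [load 110/150]
  130 → break 5 (new)  [load 130/150]
  50 → break 1  [load 150/150]
  120 → break 6 (new)  [load 120/150]
  80 → break 2  [load 140/150]
  120 → break 7 (new)  [load 120/150]
  50 → break 8 (new)  [load 50/150]
  140 → break 9 (new)  [load 140/150]
  30 → break 3  [load 150/150]
9 commercial breaks opened.

9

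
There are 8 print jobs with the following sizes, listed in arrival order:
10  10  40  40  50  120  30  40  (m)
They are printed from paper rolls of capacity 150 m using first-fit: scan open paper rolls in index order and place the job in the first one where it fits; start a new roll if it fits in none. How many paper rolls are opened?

  10 → roll 1 (new)  [load 10/150]
  10 → roll 1  [load 20/150]
  40 → roll 1  [load 60/150]
  40 → roll 1  [load 100/150]
  50 → roll 1  [load 150/150]
  120 → roll 2 (new)  [load 120/150]
  30 → roll 2  [load 150/150]
  40 → roll 3 (new)  [load 40/150]
3 paper rolls opened.

3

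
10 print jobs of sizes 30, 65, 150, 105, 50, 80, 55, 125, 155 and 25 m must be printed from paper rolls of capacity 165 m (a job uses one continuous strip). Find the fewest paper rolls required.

Total = 155 + 150 + 125 + 105 + 80 + 65 + 55 + 50 + 30 + 25 = 840 m.
Lower bound: ⌈840/165⌉ = 6 paper rolls.
A packing using 6 paper rolls:
  roll 1: 155 = 155
  roll 2: 150 = 150
  roll 3: 125 + 30 = 155
  roll 4: 105 + 55 = 160
  roll 5: 80 + 65 = 145
  roll 6: 50 + 25 = 75
This matches the lower bound, so 6 is optimal.

6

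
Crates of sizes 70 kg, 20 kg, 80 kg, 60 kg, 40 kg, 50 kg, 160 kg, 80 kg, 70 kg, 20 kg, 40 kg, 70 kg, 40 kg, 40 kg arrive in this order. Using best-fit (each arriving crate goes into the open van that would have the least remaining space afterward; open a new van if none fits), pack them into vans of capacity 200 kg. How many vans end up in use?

  70 → van 1 (new)  [load 70/200]
  20 → van 1  [load 90/200]
  80 → van 1  [load 170/200]
  60 → van 2 (new)  [load 60/200]
  40 → van 2  [load 100/200]
  50 → van 2  [load 150/200]
  160 → van 3 (new)  [load 160/200]
  80 → van 4 (new)  [load 80/200]
  70 → van 4  [load 150/200]
  20 → van 1  [load 190/200]
  40 → van 3  [load 200/200]
  70 → van 5 (new)  [load 70/200]
  40 → van 2  [load 190/200]
  40 → van 4  [load 190/200]
5 vans opened.

5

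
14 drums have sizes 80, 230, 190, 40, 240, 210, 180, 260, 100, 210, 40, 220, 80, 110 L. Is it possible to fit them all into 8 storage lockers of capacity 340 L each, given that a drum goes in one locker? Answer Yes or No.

A valid assignment using 8 storage lockers:
  locker 1: 260 + 80 = 340
  locker 2: 240 + 100 = 340
  locker 3: 230 + 110 = 340
  locker 4: 220 + 80 + 40 = 340
  locker 5: 210 + 40 = 250
  locker 6: 210 = 210
  locker 7: 190 = 190
  locker 8: 180 = 180
Every load is within 340 L, so 8 storage lockers suffice.

Yes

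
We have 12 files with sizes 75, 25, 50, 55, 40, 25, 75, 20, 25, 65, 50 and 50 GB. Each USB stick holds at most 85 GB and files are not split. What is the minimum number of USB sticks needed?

Total = 75 + 75 + 65 + 55 + 50 + 50 + 50 + 40 + 25 + 25 + 25 + 20 = 555 GB.
Lower bound: ⌈555/85⌉ = 7 USB sticks.
A packing using 8 USB sticks:
  USB stick 1: 75 = 75
  USB stick 2: 75 = 75
  USB stick 3: 65 + 20 = 85
  USB stick 4: 55 + 25 = 80
  USB stick 5: 50 + 25 = 75
  USB stick 6: 50 + 25 = 75
  USB stick 7: 50 = 50
  USB stick 8: 40 = 40
No arrangement into 7 USB sticks stays within capacity, so 8 is optimal.

8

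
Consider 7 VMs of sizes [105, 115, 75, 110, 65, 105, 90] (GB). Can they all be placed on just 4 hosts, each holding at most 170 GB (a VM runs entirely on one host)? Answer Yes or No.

Total = 665 GB; ⌈665/170⌉ = 4.
5 VMs each exceed half the capacity and cannot share a host, forcing at least 5 hosts.
At least 5 hosts are required, but only 4 are allowed.

No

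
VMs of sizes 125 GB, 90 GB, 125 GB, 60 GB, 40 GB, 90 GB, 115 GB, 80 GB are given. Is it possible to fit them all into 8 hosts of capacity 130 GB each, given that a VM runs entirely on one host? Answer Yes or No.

A valid assignment using 7 hosts:
  host 1: 125 = 125
  host 2: 125 = 125
  host 3: 115 = 115
  host 4: 90 + 40 = 130
  host 5: 90 = 90
  host 6: 80 = 80
  host 7: 60 = 60
That uses only 7 ≤ 8, so 8 hosts are enough.

Yes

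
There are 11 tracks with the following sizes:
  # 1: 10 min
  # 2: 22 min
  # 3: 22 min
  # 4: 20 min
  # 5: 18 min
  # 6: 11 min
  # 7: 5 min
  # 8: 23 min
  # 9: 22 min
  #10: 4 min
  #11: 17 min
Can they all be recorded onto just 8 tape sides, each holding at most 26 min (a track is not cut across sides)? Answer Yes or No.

A valid assignment using 8 tape sides:
  side 1: 23 = 23
  side 2: 22 + 4 = 26
  side 3: 22 = 22
  side 4: 22 = 22
  side 5: 20 + 5 = 25
  side 6: 18 = 18
  side 7: 17 = 17
  side 8: 11 + 10 = 21
Every load is within 26 min, so 8 tape sides suffice.

Yes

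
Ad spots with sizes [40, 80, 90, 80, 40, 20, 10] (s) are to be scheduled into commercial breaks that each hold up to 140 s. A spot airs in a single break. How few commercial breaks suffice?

3

Total = 90 + 80 + 80 + 40 + 40 + 20 + 10 = 360 s.
Lower bound: ⌈360/140⌉ = 3 commercial breaks.
A packing using 3 commercial breaks:
  break 1: 90 + 40 + 10 = 140
  break 2: 80 + 40 + 20 = 140
  break 3: 80 = 80
This matches the lower bound, so 3 is optimal.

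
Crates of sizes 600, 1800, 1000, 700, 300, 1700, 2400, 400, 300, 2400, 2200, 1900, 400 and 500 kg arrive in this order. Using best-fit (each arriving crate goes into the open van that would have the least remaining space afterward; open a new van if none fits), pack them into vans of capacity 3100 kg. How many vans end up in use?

  600 → van 1 (new)  [load 600/3100]
  1800 → van 1  [load 2400/3100]
  1000 → van 2 (new)  [load 1000/3100]
  700 → van 1  [load 3100/3100]
  300 → van 2  [load 1300/3100]
  1700 → van 2  [load 3000/3100]
  2400 → van 3 (new)  [load 2400/3100]
  400 → van 3  [load 2800/3100]
  300 → van 3  [load 3100/3100]
  2400 → van 4 (new)  [load 2400/3100]
  2200 → van 5 (new)  [load 2200/3100]
  1900 → van 6 (new)  [load 1900/3100]
  400 → van 4  [load 2800/3100]
  500 → van 5  [load 2700/3100]
6 vans opened.

6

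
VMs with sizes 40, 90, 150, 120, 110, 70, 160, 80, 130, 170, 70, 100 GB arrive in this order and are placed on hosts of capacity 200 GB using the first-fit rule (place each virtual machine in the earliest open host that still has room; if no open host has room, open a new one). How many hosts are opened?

  40 → host 1 (new)  [load 40/200]
  90 → host 1  [load 130/200]
  150 → host 2 (new)  [load 150/200]
  120 → host 3 (new)  [load 120/200]
  110 → host 4 (new)  [load 110/200]
  70 → host 1  [load 200/200]
  160 → host 5 (new)  [load 160/200]
  80 → host 3  [load 200/200]
  130 → host 6 (new)  [load 130/200]
  170 → host 7 (new)  [load 170/200]
  70 → host 4  [load 180/200]
  100 → host 8 (new)  [load 100/200]
8 hosts opened.

8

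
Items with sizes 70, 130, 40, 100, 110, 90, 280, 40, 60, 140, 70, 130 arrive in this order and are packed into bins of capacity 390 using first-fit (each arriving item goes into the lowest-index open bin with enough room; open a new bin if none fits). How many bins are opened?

4

  70 → bin 1 (new)  [load 70/390]
  130 → bin 1  [load 200/390]
  40 → bin 1  [load 240/390]
  100 → bin 1  [load 340/390]
  110 → bin 2 (new)  [load 110/390]
  90 → bin 2  [load 200/390]
  280 → bin 3 (new)  [load 280/390]
  40 → bin 1  [load 380/390]
  60 → bin 2  [load 260/390]
  140 → bin 4 (new)  [load 140/390]
  70 → bin 2  [load 330/390]
  130 → bin 4  [load 270/390]
4 bins opened.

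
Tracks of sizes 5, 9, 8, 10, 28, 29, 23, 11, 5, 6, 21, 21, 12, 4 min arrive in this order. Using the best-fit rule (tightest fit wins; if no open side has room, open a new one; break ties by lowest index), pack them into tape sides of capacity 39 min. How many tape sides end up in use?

  5 → side 1 (new)  [load 5/39]
  9 → side 1  [load 14/39]
  8 → side 1  [load 22/39]
  10 → side 1  [load 32/39]
  28 → side 2 (new)  [load 28/39]
  29 → side 3 (new)  [load 29/39]
  23 → side 4 (new)  [load 23/39]
  11 → side 2  [load 39/39]
  5 → side 1  [load 37/39]
  6 → side 3  [load 35/39]
  21 → side 5 (new)  [load 21/39]
  21 → side 6 (new)  [load 21/39]
  12 → side 4  [load 35/39]
  4 → side 3  [load 39/39]
6 tape sides opened.

6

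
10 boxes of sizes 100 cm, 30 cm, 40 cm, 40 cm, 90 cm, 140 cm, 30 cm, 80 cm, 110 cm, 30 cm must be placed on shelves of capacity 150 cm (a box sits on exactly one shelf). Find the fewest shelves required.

Total = 140 + 110 + 100 + 90 + 80 + 40 + 40 + 30 + 30 + 30 = 690 cm.
Lower bound: ⌈690/150⌉ = 5 shelves.
A packing using 5 shelves:
  shelf 1: 140 = 140
  shelf 2: 110 + 40 = 150
  shelf 3: 100 + 40 = 140
  shelf 4: 90 + 30 + 30 = 150
  shelf 5: 80 + 30 = 110
This matches the lower bound, so 5 is optimal.

5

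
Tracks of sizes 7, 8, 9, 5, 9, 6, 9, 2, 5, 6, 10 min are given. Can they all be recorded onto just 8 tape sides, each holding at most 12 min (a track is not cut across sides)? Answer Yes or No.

Yes

A valid assignment using 8 tape sides:
  side 1: 10 + 2 = 12
  side 2: 9 = 9
  side 3: 9 = 9
  side 4: 9 = 9
  side 5: 8 = 8
  side 6: 7 + 5 = 12
  side 7: 6 + 6 = 12
  side 8: 5 = 5
Every load is within 12 min, so 8 tape sides suffice.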